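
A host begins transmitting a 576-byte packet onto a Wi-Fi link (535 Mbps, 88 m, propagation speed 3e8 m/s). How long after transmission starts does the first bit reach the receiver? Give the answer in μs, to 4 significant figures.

First bit experiences only propagation delay: d/s = 88/300000000 = 0.2933 μs.

0.2933 μs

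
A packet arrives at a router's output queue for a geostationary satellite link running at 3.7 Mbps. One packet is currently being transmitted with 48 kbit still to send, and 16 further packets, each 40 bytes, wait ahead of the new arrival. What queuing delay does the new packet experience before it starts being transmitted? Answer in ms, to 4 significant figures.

14.36 ms

Each queued packet: L/R = 320/3700000 = 0.0864865 ms.
16 queued → 1.38378 ms.
Plus remaining 48000 bits of current packet: 12.973 ms.
Queuing delay = 14.36 ms.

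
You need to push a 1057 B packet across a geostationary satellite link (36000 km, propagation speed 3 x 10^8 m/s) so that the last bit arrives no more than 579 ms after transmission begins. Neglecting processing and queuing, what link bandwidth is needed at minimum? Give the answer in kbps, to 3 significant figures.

L = 8456 bits.
Propagation delay = 36000000 / 300000000 = 120 ms.
Transmission budget = 579 − 120 = 459 ms.
R ≥ L / t_tx = 8456 bits / 0.459 s = 18.4 kbps.

18.4 kbps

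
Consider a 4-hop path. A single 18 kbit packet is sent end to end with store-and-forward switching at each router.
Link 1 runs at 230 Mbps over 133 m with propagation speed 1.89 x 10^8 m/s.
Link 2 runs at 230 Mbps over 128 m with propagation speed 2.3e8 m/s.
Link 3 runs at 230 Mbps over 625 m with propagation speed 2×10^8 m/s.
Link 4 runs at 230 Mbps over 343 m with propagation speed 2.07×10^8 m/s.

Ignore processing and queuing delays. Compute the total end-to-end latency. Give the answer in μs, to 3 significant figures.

319 μs

L = 18000 bits.
Transmission delay per hop = L/R = 18000/230000000 = 78.2609 μs; 4 hops → 313.043 μs.
Propagation delays (d/s per hop): 0.703704, 0.556522, 3.125, 1.657 μs; sum = 6.04223 μs.
End-to-end = 319 μs.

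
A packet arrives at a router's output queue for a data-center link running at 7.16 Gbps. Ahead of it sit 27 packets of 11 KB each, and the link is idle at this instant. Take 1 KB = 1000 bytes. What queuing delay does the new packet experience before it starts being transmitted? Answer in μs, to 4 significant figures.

Each queued packet: L/R = 88000/7160000000 = 12.2905 μs.
27 queued → 331.844 μs.
Queuing delay = 331.8 μs.

331.8 μs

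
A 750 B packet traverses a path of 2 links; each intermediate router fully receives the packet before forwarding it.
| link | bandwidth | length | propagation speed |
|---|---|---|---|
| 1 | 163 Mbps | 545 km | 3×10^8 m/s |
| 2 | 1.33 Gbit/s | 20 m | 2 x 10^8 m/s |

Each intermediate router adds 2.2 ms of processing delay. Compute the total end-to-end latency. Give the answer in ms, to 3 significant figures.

L = 750 × 8 = 6000 bits.
Transmission delays (L/R per hop): 0.0368098, 0.00451128 ms; sum = 0.0413211 ms.
Propagation delays (d/s per hop): 1.81667, 0.0001 ms; sum = 1.81677 ms.
Processing at 1 router(s): 1 × 2.2 ms = 2.2 ms.
End-to-end = 4.06 ms.

4.06 ms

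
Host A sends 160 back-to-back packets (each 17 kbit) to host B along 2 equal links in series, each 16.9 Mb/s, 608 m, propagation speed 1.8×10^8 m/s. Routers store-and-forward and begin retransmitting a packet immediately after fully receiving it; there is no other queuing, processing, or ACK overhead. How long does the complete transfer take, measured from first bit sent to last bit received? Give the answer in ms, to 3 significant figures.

Per-hop transmission t_tx = L/R = 17000/16900000 = 1.00592 ms.
Per-hop propagation t_prop = 608/180000000 = 0.00337778 ms.
Pipeline fill: first packet needs 2·t_tx to clear all hops; remaining 159 packets each add one t_tx.
Total = (2+160-1)·t_tx + 2·t_prop = 161·1.00592 + 2·0.00337778 = 162 ms.

162 ms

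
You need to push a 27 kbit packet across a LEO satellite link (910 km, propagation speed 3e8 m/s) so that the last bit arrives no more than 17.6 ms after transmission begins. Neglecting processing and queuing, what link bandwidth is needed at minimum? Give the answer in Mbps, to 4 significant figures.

Propagation delay = 910000 / 300000000 = 3.03333 ms.
Transmission budget = 17.6 − 3.03333 = 14.5667 ms.
R ≥ L / t_tx = 27000 bits / 0.0145667 s = 1.854 Mbps.

1.854 Mbps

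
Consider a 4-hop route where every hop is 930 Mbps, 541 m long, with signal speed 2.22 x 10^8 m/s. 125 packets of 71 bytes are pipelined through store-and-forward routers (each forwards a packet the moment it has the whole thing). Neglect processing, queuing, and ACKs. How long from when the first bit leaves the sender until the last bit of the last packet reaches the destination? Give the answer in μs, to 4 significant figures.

Per-hop transmission t_tx = L/R = 568/930000000 = 0.610753 μs.
Per-hop propagation t_prop = 541/2.22e+08 = 2.43694 μs.
Pipeline fill: first packet needs 4·t_tx to clear all hops; remaining 124 packets each add one t_tx.
Total = (4+125-1)·t_tx + 4·t_prop = 128·0.610753 + 4·2.43694 = 87.92 μs.

87.92 μs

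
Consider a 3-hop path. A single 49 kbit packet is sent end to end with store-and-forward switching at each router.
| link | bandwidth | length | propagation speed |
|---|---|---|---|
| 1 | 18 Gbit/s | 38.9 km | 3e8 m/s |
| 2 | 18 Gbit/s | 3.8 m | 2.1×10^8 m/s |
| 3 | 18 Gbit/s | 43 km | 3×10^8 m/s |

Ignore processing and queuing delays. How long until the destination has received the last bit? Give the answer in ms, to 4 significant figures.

L = 49000 bits.
Transmission delay per hop = L/R = 49000/18000000000 = 0.00272222 ms; 3 hops → 0.00816667 ms.
Propagation delays (d/s per hop): 0.129667, 1.80952e-05, 0.143333 ms; sum = 0.273018 ms.
End-to-end = 0.2812 ms.

0.2812 ms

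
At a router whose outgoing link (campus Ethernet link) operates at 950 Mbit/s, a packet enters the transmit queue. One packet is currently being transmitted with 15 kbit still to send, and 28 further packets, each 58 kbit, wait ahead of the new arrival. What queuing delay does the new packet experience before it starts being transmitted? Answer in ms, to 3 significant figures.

Each queued packet: L/R = 58000/950000000 = 0.0610526 ms.
28 queued → 1.70947 ms.
Plus remaining 15000 bits of current packet: 0.0157895 ms.
Queuing delay = 1.73 ms.

1.73 ms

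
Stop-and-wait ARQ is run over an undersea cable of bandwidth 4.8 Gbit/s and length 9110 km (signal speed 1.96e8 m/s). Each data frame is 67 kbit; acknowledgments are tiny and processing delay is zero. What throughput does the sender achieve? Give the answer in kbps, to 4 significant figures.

t_tx = L/R = 67000/4800000000 = 1.39583e-05 s.
t_prop = 9110000/196000000 = 0.0464796 s; RTT = 0.0929592 s.
Cycle = t_tx + RTT = 0.0929731 s.
Throughput = L / cycle = 67000 / 0.0929731 = 720.6 kbps.

720.6 kbps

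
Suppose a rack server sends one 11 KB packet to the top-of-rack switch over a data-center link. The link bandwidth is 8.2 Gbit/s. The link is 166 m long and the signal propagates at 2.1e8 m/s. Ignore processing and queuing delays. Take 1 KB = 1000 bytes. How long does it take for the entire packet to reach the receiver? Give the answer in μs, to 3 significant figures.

L = 88000 bits.
Transmission delay = L/R = 88000 / 8.2e+09 = 10.7317 μs.
Propagation delay = d/s = 166 m / 210000000 m/s = 0.790476 μs.
Total = 11.5 μs.

11.5 μs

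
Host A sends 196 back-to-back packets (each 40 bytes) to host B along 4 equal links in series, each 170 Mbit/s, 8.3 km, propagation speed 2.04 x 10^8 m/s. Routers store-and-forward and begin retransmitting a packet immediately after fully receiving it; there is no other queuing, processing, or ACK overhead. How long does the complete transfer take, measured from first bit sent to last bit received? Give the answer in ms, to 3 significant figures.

0.537 ms

Per-hop transmission t_tx = L/R = 320/170000000 = 0.00188235 ms.
Per-hop propagation t_prop = 8300/204000000 = 0.0406863 ms.
Pipeline fill: first packet needs 4·t_tx to clear all hops; remaining 195 packets each add one t_tx.
Total = (4+196-1)·t_tx + 4·t_prop = 199·0.00188235 + 4·0.0406863 = 0.537 ms.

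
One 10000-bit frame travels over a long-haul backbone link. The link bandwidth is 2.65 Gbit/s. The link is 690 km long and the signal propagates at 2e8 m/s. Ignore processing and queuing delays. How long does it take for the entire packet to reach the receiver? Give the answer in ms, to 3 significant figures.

3.45 ms

Transmission delay = L/R = 10000 / 2650000000 = 0.00377358 ms.
Propagation delay = d/s = 690000 m / 200000000 m/s = 3.45 ms.
Total = 3.45 ms.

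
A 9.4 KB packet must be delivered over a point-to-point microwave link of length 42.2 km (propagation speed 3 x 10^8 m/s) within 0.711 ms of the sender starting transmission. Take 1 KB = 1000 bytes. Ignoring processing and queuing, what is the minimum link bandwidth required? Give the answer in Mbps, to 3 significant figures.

L = 75200 bits.
Propagation delay = 42200 / 300000000 = 0.140667 ms.
Transmission budget = 0.711 − 0.140667 = 0.570333 ms.
R ≥ L / t_tx = 75200 bits / 0.000570333 s = 132 Mbps.

132 Mbps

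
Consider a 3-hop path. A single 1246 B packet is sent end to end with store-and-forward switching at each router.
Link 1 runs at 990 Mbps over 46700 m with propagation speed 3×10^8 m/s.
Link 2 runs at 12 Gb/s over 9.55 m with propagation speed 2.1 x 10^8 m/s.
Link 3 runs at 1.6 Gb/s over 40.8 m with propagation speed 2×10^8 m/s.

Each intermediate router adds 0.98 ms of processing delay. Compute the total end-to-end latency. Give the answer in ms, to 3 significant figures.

2.13 ms

L = 1246 × 8 = 9968 bits.
Transmission delays (L/R per hop): 0.0100687, 0.000830667, 0.00623 ms; sum = 0.0171294 ms.
Propagation delays (d/s per hop): 0.155667, 4.54762e-05, 0.000204 ms; sum = 0.155916 ms.
Processing at 2 router(s): 2 × 0.98 ms = 1.96 ms.
End-to-end = 2.13 ms.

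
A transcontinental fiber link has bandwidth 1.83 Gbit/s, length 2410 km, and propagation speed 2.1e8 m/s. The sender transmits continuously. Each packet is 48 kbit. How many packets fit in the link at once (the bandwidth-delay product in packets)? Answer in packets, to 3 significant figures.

438 packets

Propagation delay = 2410000 / 210000000 = 0.0114762 s.
BDP = R × t_prop = 1830000000 × 0.0114762 = 21001400 bits.
In packets of 48000 bits: 438 packets.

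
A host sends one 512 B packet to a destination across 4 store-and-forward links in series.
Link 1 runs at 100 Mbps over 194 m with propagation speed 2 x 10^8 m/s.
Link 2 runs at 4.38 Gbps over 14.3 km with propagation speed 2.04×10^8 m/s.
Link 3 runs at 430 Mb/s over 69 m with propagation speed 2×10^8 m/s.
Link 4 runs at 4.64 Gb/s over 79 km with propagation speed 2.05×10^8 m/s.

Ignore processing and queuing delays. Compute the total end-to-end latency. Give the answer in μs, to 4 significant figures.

509.1 μs

L = 512 × 8 = 4096 bits.
Transmission delays (L/R per hop): 40.96, 0.93516, 9.52558, 0.882759 μs; sum = 52.3035 μs.
Propagation delays (d/s per hop): 0.97, 70.098, 0.345, 385.366 μs; sum = 456.779 μs.
End-to-end = 509.1 μs.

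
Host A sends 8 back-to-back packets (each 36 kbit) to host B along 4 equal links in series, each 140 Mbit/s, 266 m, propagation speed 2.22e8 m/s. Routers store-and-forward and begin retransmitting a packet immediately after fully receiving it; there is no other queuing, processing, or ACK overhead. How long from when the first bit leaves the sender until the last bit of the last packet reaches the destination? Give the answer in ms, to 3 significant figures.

2.83 ms

Per-hop transmission t_tx = L/R = 36000/140000000 = 0.257143 ms.
Per-hop propagation t_prop = 266/2.22e+08 = 0.0011982 ms.
Pipeline fill: first packet needs 4·t_tx to clear all hops; remaining 7 packets each add one t_tx.
Total = (4+8-1)·t_tx + 4·t_prop = 11·0.257143 + 4·0.0011982 = 2.83 ms.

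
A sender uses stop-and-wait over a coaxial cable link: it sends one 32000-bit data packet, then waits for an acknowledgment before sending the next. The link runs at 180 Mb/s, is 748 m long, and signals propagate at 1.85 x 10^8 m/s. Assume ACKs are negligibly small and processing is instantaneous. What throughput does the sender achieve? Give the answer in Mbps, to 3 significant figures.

172 Mbps

t_tx = L/R = 32000/180000000 = 0.000177778 s.
t_prop = 748/185000000 = 4.04324e-06 s; RTT = 8.08649e-06 s.
Cycle = t_tx + RTT = 0.000185864 s.
Throughput = L / cycle = 32000 / 0.000185864 = 172 Mbps.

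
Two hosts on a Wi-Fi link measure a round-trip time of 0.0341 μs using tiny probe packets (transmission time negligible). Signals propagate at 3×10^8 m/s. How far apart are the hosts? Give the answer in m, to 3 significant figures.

One-way propagation = RTT/2 = 0.01705 μs.
d = s × t = 300000000 × 1.705e-08 = 5.12 m.

5.12 m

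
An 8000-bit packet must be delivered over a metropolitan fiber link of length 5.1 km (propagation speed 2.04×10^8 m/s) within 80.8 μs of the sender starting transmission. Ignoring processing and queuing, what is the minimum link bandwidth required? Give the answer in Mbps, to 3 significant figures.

143 Mbps

Propagation delay = 5100 / 204000000 = 25 μs.
Transmission budget = 80.8 − 25 = 55.8 μs.
R ≥ L / t_tx = 8000 bits / 5.58e-05 s = 143 Mbps.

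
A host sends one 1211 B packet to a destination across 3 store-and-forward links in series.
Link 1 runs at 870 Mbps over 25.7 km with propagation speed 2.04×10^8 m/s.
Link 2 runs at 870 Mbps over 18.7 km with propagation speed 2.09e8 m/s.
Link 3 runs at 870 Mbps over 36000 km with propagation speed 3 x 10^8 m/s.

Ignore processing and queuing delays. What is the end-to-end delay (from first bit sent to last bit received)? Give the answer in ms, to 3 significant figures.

120 ms

L = 1211 × 8 = 9688 bits.
Transmission delay per hop = L/R = 9688/870000000 = 0.0111356 ms; 3 hops → 0.0334069 ms.
Propagation delays (d/s per hop): 0.12598, 0.0894737, 120 ms; sum = 120.215 ms.
End-to-end = 120 ms.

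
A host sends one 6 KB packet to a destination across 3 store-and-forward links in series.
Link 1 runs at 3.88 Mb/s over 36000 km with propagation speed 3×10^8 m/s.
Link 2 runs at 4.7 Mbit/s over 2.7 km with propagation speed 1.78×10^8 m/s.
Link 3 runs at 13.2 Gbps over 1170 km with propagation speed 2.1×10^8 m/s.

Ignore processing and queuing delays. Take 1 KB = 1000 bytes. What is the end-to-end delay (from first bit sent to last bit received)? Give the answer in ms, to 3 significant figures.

L = 48000 bits.
Transmission delays (L/R per hop): 12.3711, 10.2128, 0.00363636 ms; sum = 22.5875 ms.
Propagation delays (d/s per hop): 120, 0.0151685, 5.57143 ms; sum = 125.587 ms.
End-to-end = 148 ms.

148 ms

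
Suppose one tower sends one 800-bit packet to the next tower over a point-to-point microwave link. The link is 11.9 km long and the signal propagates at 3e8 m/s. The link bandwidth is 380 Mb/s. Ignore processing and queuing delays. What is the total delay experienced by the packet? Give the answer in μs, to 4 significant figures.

Transmission delay = L/R = 800 / 380000000 = 2.10526 μs.
Propagation delay = d/s = 11900 m / 300000000 m/s = 39.6667 μs.
Total = 41.77 μs.

41.77 μs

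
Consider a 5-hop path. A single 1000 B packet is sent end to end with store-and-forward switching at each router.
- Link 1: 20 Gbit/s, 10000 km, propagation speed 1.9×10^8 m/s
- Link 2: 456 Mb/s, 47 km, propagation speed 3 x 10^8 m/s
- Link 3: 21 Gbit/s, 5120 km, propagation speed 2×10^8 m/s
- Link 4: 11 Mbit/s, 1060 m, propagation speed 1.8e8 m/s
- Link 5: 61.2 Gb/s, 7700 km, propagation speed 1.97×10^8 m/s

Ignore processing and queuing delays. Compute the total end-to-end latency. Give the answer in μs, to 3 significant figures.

L = 1000 × 8 = 8000 bits.
Transmission delays (L/R per hop): 0.4, 17.5439, 0.380952, 727.273, 0.130719 μs; sum = 745.728 μs.
Propagation delays (d/s per hop): 52631.6, 156.667, 25600, 5.88889, 39086.3 μs; sum = 117480 μs.
End-to-end = 118000 μs.

118000 μs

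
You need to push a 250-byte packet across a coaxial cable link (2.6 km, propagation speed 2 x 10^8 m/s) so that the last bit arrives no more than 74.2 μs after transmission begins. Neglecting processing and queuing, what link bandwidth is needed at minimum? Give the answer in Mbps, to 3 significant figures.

L = 2000 bits.
Propagation delay = 2600 / 200000000 = 13 μs.
Transmission budget = 74.2 − 13 = 61.2 μs.
R ≥ L / t_tx = 2000 bits / 6.12e-05 s = 32.7 Mbps.

32.7 Mbps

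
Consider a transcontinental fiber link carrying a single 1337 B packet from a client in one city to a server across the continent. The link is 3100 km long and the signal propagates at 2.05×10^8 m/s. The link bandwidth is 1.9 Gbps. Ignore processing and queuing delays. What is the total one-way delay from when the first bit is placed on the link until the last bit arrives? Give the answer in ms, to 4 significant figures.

L = 1337 × 8 = 10696 bits.
Transmission delay = L/R = 10696 / 1900000000 = 0.00562947 ms.
Propagation delay = d/s = 3100000 m / 2.05e+08 m/s = 15.122 ms.
Total = 15.13 ms.

15.13 ms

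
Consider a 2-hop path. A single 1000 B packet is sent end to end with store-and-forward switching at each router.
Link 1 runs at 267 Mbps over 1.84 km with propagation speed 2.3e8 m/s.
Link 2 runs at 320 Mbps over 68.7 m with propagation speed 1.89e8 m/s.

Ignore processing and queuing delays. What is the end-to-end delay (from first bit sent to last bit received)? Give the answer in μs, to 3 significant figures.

63.3 μs

L = 1000 × 8 = 8000 bits.
Transmission delays (L/R per hop): 29.9625, 25 μs; sum = 54.9625 μs.
Propagation delays (d/s per hop): 8, 0.363492 μs; sum = 8.36349 μs.
End-to-end = 63.3 μs.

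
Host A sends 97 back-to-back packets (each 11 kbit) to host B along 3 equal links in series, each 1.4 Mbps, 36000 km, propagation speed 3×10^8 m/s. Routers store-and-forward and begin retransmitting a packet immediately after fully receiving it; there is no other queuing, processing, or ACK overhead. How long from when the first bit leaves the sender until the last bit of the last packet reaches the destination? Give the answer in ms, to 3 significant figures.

Per-hop transmission t_tx = L/R = 11000/1400000 = 7.85714 ms.
Per-hop propagation t_prop = 36000000/300000000 = 120 ms.
Pipeline fill: first packet needs 3·t_tx to clear all hops; remaining 96 packets each add one t_tx.
Total = (3+97-1)·t_tx + 3·t_prop = 99·7.85714 + 3·120 = 1140 ms.

1140 ms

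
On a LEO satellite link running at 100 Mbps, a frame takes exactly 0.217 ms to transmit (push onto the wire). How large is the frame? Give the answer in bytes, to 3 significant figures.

L = R × t_tx = 100000000 b/s × 0.000217 s = 21700 bits.
In bytes: 21700 / 8 = 2710 bytes.

2710 bytes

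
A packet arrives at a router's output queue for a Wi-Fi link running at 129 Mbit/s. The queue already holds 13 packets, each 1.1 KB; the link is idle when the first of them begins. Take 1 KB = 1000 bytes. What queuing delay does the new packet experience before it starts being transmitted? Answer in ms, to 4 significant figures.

Each queued packet: L/R = 8800/129000000 = 0.0682171 ms.
13 queued → 0.886822 ms.
Queuing delay = 0.8868 ms.

0.8868 ms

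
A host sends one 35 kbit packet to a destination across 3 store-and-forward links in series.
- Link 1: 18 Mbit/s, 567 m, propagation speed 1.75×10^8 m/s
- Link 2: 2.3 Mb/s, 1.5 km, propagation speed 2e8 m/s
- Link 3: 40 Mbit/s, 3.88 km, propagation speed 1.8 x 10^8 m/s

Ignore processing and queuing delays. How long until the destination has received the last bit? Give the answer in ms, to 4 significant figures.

18.07 ms

L = 35000 bits.
Transmission delays (L/R per hop): 1.94444, 15.2174, 0.875 ms; sum = 18.0368 ms.
Propagation delays (d/s per hop): 0.00324, 0.0075, 0.0215556 ms; sum = 0.0322956 ms.
End-to-end = 18.07 ms.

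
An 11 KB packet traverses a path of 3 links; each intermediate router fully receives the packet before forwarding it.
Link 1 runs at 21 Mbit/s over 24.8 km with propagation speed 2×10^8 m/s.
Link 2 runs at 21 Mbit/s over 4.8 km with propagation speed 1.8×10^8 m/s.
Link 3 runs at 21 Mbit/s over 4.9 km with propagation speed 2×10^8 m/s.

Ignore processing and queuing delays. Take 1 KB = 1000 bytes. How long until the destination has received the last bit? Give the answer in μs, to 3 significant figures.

12700 μs

L = 88000 bits.
Transmission delay per hop = L/R = 88000/21000000 = 4190.48 μs; 3 hops → 12571.4 μs.
Propagation delays (d/s per hop): 124, 26.6667, 24.5 μs; sum = 175.167 μs.
End-to-end = 12700 μs.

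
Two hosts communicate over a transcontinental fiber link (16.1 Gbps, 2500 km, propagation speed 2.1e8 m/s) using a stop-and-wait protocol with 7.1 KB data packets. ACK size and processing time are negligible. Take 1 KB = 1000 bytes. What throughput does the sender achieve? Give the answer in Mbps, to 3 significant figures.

2.39 Mbps

t_tx = L/R = 56800/1.61e+10 = 3.52795e-06 s.
t_prop = 2500000/210000000 = 0.0119048 s; RTT = 0.0238095 s.
Cycle = t_tx + RTT = 0.0238131 s.
Throughput = L / cycle = 56800 / 0.0238131 = 2.39 Mbps.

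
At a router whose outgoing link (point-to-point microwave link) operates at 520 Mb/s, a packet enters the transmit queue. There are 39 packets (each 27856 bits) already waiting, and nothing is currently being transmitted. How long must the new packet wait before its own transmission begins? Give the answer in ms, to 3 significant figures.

2.09 ms

Each queued packet: L/R = 27856/520000000 = 0.0535692 ms.
39 queued → 2.0892 ms.
Queuing delay = 2.09 ms.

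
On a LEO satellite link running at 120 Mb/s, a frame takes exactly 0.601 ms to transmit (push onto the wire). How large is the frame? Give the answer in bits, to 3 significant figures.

L = R × t_tx = 120000000 b/s × 0.000601 s = 72120 bits.

72100 bits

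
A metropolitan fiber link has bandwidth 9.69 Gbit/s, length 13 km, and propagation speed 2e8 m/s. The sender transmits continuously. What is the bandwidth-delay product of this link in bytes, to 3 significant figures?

Propagation delay = 13000 / 200000000 = 6.5e-05 s.
BDP = R × t_prop = 9690000000 × 6.5e-05 = 629850 bits.
In bytes: 629850/8 = 78700 bytes.

78700 bytes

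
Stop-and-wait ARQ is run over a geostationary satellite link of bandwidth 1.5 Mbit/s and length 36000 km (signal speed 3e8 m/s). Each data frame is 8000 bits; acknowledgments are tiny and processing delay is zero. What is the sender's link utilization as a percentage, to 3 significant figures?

2.17 %

t_tx = L/R = 8000/1500000 = 0.00533333 s.
t_prop = 36000000/300000000 = 0.12 s; RTT = 0.24 s.
Cycle = t_tx + RTT = 0.245333 s.
Utilization = t_tx / cycle = 0.00533333/0.245333 = 2.17 %.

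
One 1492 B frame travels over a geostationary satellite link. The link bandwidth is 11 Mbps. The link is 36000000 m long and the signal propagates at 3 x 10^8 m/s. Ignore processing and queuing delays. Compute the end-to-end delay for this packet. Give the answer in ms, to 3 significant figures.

L = 1492 × 8 = 11936 bits.
Transmission delay = L/R = 11936 / 11000000 = 1.08509 ms.
Propagation delay = d/s = 36000000 m / 300000000 m/s = 120 ms.
Total = 121 ms.

121 ms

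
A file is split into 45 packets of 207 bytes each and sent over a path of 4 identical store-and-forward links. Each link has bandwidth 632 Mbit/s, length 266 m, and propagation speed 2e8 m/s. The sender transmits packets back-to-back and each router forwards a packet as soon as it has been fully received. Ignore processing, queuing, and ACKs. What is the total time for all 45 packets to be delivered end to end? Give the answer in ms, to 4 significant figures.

0.1311 ms

Per-hop transmission t_tx = L/R = 1656/632000000 = 0.00262025 ms.
Per-hop propagation t_prop = 266/200000000 = 0.00133 ms.
Pipeline fill: first packet needs 4·t_tx to clear all hops; remaining 44 packets each add one t_tx.
Total = (4+45-1)·t_tx + 4·t_prop = 48·0.00262025 + 4·0.00133 = 0.1311 ms.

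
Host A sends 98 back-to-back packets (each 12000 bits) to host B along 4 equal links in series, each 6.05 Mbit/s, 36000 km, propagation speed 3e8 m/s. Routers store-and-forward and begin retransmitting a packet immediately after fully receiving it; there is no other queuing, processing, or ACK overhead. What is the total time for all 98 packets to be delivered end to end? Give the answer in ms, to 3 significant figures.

Per-hop transmission t_tx = L/R = 12000/6050000 = 1.98347 ms.
Per-hop propagation t_prop = 36000000/300000000 = 120 ms.
Pipeline fill: first packet needs 4·t_tx to clear all hops; remaining 97 packets each add one t_tx.
Total = (4+98-1)·t_tx + 4·t_prop = 101·1.98347 + 4·120 = 680 ms.

680 ms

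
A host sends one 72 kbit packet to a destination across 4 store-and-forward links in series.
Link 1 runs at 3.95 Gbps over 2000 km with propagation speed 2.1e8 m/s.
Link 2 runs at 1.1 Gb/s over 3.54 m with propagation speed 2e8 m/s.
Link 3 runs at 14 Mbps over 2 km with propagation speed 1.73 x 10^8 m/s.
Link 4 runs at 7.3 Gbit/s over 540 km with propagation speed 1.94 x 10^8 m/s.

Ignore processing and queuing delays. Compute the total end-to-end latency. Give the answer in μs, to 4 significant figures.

L = 72000 bits.
Transmission delays (L/R per hop): 18.2278, 65.4545, 5142.86, 9.86301 μs; sum = 5236.4 μs.
Propagation delays (d/s per hop): 9523.81, 0.0177, 11.5607, 2783.51 μs; sum = 12318.9 μs.
End-to-end = 17560 μs.

17560 μs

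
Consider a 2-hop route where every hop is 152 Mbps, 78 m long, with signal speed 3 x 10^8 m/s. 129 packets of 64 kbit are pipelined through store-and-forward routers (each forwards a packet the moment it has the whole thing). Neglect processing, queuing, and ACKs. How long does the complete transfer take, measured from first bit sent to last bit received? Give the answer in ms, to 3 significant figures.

Per-hop transmission t_tx = L/R = 64000/152000000 = 0.421053 ms.
Per-hop propagation t_prop = 78/300000000 = 0.00026 ms.
Pipeline fill: first packet needs 2·t_tx to clear all hops; remaining 128 packets each add one t_tx.
Total = (2+129-1)·t_tx + 2·t_prop = 130·0.421053 + 2·0.00026 = 54.7 ms.

54.7 ms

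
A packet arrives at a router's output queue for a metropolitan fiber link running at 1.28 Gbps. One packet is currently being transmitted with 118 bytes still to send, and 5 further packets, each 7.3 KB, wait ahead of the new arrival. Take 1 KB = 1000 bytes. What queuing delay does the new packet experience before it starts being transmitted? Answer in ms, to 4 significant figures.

0.2289 ms

Each queued packet: L/R = 58400/1280000000 = 0.045625 ms.
5 queued → 0.228125 ms.
Plus remaining 944 bits of current packet: 0.0007375 ms.
Queuing delay = 0.2289 ms.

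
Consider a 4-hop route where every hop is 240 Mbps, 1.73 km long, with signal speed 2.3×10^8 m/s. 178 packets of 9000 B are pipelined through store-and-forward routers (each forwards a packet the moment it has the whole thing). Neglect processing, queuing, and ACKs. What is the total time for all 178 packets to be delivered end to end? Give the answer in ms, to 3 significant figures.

54.3 ms

Per-hop transmission t_tx = L/R = 72000/240000000 = 0.3 ms.
Per-hop propagation t_prop = 1730/2.3e+08 = 0.00752174 ms.
Pipeline fill: first packet needs 4·t_tx to clear all hops; remaining 177 packets each add one t_tx.
Total = (4+178-1)·t_tx + 4·t_prop = 181·0.3 + 4·0.00752174 = 54.3 ms.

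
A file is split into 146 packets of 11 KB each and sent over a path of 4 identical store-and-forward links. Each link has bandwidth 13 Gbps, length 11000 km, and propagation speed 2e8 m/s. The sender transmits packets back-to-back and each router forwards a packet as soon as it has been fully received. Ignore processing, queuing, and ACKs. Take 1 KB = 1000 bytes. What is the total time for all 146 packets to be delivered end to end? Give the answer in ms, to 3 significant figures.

221 ms

Per-hop transmission t_tx = L/R = 88000/13000000000 = 0.00676923 ms.
Per-hop propagation t_prop = 11000000/200000000 = 55 ms.
Pipeline fill: first packet needs 4·t_tx to clear all hops; remaining 145 packets each add one t_tx.
Total = (4+146-1)·t_tx + 4·t_prop = 149·0.00676923 + 4·55 = 221 ms.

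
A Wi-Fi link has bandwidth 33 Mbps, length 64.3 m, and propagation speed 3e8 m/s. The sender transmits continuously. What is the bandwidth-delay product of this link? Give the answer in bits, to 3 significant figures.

Propagation delay = 64.3 / 300000000 = 2.14333e-07 s.
BDP = R × t_prop = 33000000 × 2.14333e-07 = 7.073 bits.

7.07 bits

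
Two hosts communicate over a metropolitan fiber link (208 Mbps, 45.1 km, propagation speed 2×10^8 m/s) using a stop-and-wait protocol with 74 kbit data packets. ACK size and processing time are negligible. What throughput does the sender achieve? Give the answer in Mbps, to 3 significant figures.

91.7 Mbps

t_tx = L/R = 74000/208000000 = 0.000355769 s.
t_prop = 45100/200000000 = 0.0002255 s; RTT = 0.000451 s.
Cycle = t_tx + RTT = 0.000806769 s.
Throughput = L / cycle = 74000 / 0.000806769 = 91.7 Mbps.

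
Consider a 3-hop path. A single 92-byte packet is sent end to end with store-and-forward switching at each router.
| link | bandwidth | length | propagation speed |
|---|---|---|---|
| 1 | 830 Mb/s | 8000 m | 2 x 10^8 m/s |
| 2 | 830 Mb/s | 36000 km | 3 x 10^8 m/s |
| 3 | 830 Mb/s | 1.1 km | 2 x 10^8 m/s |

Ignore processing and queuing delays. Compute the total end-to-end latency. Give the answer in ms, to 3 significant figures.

120 ms

L = 92 × 8 = 736 bits.
Transmission delay per hop = L/R = 736/830000000 = 0.000886747 ms; 3 hops → 0.00266024 ms.
Propagation delays (d/s per hop): 0.04, 120, 0.0055 ms; sum = 120.046 ms.
End-to-end = 120 ms.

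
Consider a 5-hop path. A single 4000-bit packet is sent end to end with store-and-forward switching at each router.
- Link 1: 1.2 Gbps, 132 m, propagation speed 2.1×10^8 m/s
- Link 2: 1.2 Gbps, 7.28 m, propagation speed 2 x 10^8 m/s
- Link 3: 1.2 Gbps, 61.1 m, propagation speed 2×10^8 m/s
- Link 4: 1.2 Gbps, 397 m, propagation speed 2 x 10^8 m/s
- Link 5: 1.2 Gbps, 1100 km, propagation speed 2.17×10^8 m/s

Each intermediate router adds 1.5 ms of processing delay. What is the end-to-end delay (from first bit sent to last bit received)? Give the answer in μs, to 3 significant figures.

Transmission delay per hop = L/R = 4000/1200000000 = 3.33333 μs; 5 hops → 16.6667 μs.
Propagation delays (d/s per hop): 0.628571, 0.0364, 0.3055, 1.985, 5069.12 μs; sum = 5072.08 μs.
Processing at 4 router(s): 4 × 1.5 ms = 6000 μs.
End-to-end = 11100 μs.

11100 μs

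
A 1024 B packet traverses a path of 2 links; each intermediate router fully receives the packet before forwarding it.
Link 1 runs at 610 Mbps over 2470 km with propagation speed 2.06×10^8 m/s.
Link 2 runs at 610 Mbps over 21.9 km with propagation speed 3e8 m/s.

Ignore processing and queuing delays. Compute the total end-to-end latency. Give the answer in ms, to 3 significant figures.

12.1 ms

L = 1024 × 8 = 8192 bits.
Transmission delay per hop = L/R = 8192/610000000 = 0.0134295 ms; 2 hops → 0.026859 ms.
Propagation delays (d/s per hop): 11.9903, 0.073 ms; sum = 12.0633 ms.
End-to-end = 12.1 ms.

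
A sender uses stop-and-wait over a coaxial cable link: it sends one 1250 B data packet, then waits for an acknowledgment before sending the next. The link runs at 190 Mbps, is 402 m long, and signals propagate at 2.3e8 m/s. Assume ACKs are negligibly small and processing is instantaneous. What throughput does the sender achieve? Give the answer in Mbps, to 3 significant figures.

178 Mbps

t_tx = L/R = 10000/190000000 = 5.26316e-05 s.
t_prop = 402/2.3e+08 = 1.74783e-06 s; RTT = 3.49565e-06 s.
Cycle = t_tx + RTT = 5.61272e-05 s.
Throughput = L / cycle = 10000 / 5.61272e-05 = 178 Mbps.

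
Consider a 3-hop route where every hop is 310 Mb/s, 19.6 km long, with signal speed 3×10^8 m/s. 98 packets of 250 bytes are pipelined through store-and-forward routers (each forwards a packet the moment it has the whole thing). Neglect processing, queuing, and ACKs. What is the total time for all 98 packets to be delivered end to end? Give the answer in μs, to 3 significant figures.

841 μs

Per-hop transmission t_tx = L/R = 2000/310000000 = 6.45161 μs.
Per-hop propagation t_prop = 19600/300000000 = 65.3333 μs.
Pipeline fill: first packet needs 3·t_tx to clear all hops; remaining 97 packets each add one t_tx.
Total = (3+98-1)·t_tx + 3·t_prop = 100·6.45161 + 3·65.3333 = 841 μs.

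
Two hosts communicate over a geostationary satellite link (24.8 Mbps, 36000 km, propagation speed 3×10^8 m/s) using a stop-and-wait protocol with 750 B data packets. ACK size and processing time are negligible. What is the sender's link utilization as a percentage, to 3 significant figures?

0.101 %

t_tx = L/R = 6000/24800000 = 0.000241935 s.
t_prop = 36000000/300000000 = 0.12 s; RTT = 0.24 s.
Cycle = t_tx + RTT = 0.240242 s.
Utilization = t_tx / cycle = 0.000241935/0.240242 = 0.101 %.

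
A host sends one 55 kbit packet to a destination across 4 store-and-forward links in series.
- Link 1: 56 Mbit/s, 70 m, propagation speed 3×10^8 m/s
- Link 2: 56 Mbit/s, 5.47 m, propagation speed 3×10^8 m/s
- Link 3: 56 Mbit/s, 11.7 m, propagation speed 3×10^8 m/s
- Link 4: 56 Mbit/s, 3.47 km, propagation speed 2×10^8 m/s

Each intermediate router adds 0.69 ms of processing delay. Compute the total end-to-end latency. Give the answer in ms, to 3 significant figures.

6.02 ms

L = 55000 bits.
Transmission delay per hop = L/R = 55000/56000000 = 0.982143 ms; 4 hops → 3.92857 ms.
Propagation delays (d/s per hop): 0.000233333, 1.82333e-05, 3.9e-05, 0.01735 ms; sum = 0.0176406 ms.
Processing at 3 router(s): 3 × 0.69 ms = 2.07 ms.
End-to-end = 6.02 ms.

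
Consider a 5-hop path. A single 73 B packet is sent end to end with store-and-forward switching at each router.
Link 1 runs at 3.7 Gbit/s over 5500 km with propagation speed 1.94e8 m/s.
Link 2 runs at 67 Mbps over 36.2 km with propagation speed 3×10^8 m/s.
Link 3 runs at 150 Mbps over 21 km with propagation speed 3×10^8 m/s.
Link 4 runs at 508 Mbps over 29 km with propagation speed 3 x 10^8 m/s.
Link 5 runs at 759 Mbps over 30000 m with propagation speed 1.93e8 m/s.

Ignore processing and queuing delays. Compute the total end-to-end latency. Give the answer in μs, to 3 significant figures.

L = 73 × 8 = 584 bits.
Transmission delays (L/R per hop): 0.157838, 8.71642, 3.89333, 1.14961, 0.769433 μs; sum = 14.6866 μs.
Propagation delays (d/s per hop): 28350.5, 120.667, 70, 96.6667, 155.44 μs; sum = 28793.3 μs.
End-to-end = 28800 μs.

28800 μs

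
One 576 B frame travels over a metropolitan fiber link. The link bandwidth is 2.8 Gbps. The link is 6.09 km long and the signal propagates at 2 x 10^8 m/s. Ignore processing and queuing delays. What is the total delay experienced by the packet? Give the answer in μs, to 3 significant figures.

L = 576 × 8 = 4608 bits.
Transmission delay = L/R = 4608 / 2800000000 = 1.64571 μs.
Propagation delay = d/s = 6090 m / 200000000 m/s = 30.45 μs.
Total = 32.1 μs.

32.1 μs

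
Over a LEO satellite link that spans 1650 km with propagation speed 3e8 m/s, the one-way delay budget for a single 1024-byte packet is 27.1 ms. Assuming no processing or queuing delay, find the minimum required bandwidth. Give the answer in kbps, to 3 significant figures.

379 kbps

L = 8192 bits.
Propagation delay = 1650000 / 300000000 = 5.5 ms.
Transmission budget = 27.1 − 5.5 = 21.6 ms.
R ≥ L / t_tx = 8192 bits / 0.0216 s = 379 kbps.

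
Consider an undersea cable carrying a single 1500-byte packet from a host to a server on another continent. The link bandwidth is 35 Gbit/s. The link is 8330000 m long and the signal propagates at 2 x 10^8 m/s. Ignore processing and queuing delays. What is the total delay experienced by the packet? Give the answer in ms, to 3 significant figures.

L = 1500 × 8 = 12000 bits.
Transmission delay = L/R = 12000 / 35000000000 = 0.000342857 ms.
Propagation delay = d/s = 8330000 m / 200000000 m/s = 41.65 ms.
Total = 41.7 ms.

41.7 ms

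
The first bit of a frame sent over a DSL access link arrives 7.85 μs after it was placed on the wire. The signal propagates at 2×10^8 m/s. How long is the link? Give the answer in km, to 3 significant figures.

1.57 km

d = s × t_prop = 200000000 × 7.85e-06 = 1.57 km.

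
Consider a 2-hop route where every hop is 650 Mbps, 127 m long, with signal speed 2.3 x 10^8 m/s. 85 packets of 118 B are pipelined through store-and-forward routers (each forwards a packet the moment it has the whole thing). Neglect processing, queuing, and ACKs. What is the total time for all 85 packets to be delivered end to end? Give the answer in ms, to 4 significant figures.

Per-hop transmission t_tx = L/R = 944/650000000 = 0.00145231 ms.
Per-hop propagation t_prop = 127/2.3e+08 = 0.000552174 ms.
Pipeline fill: first packet needs 2·t_tx to clear all hops; remaining 84 packets each add one t_tx.
Total = (2+85-1)·t_tx + 2·t_prop = 86·0.00145231 + 2·0.000552174 = 0.1260 ms.

0.1260 ms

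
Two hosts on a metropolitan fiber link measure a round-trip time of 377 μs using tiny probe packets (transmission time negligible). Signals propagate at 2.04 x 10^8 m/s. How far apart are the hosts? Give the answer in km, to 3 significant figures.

One-way propagation = RTT/2 = 188.5 μs.
d = s × t = 204000000 × 0.0001885 = 38.5 km.

38.5 km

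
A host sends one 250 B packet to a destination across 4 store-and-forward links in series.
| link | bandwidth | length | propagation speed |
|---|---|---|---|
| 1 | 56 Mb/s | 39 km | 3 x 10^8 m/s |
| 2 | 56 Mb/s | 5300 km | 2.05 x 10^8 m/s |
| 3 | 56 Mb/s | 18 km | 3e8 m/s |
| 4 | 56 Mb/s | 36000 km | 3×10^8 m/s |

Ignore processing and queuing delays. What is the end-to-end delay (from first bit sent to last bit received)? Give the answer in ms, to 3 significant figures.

146 ms

L = 250 × 8 = 2000 bits.
Transmission delay per hop = L/R = 2000/56000000 = 0.0357143 ms; 4 hops → 0.142857 ms.
Propagation delays (d/s per hop): 0.13, 25.8537, 0.06, 120 ms; sum = 146.044 ms.
End-to-end = 146 ms.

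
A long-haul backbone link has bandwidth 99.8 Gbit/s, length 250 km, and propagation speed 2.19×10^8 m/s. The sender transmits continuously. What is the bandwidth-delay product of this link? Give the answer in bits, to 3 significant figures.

114000000 bits

Propagation delay = 250000 / 219000000 = 0.00114155 s.
BDP = R × t_prop = 99800000000 × 0.00114155 = 113927000 bits.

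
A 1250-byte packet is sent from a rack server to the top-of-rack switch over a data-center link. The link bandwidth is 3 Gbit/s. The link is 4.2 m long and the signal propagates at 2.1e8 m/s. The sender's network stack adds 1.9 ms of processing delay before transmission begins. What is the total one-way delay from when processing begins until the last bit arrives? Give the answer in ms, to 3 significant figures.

1.90 ms

L = 1250 × 8 = 10000 bits.
Transmission delay = L/R = 10000 / 3000000000 = 0.00333333 ms.
Propagation delay = d/s = 4.2 m / 210000000 m/s = 2e-05 ms.
Plus processing delay 1.9 ms = 1.9 ms.
Total = 1.90 ms.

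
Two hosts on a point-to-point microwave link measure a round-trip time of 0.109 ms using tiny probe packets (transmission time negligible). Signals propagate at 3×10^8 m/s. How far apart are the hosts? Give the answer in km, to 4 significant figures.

16.35 km

One-way propagation = RTT/2 = 0.0545 ms.
d = s × t = 300000000 × 5.45e-05 = 16.35 km.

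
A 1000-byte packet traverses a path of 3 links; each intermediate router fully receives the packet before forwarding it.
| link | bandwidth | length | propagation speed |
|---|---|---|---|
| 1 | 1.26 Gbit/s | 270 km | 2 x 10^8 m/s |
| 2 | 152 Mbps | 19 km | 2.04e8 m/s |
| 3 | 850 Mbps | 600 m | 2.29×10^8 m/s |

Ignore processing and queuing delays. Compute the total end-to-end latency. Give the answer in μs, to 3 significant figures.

L = 1000 × 8 = 8000 bits.
Transmission delays (L/R per hop): 6.34921, 52.6316, 9.41176 μs; sum = 68.3926 μs.
Propagation delays (d/s per hop): 1350, 93.1373, 2.62009 μs; sum = 1445.76 μs.
End-to-end = 1510 μs.

1510 μs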